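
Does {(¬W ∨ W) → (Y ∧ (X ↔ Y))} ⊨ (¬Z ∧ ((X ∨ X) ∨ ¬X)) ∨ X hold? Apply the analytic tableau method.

Initial set: {((¬W ∨ W) → (Y ∧ (X ↔ Y))); ¬((¬Z ∧ ((X ∨ X) ∨ ¬X)) ∨ X)}.
¬((¬Z ∧ ((X ∨ X) ∨ ¬X)) ∨ X): α-rule — add ¬(¬Z ∧ ((X ∨ X) ∨ ¬X)), ¬X.
((¬W ∨ W) → (Y ∧ (X ↔ Y))): β-rule — branch into ¬(¬W ∨ W)  //  (Y ∧ (X ↔ Y)).
  branch 1 (add ¬(¬W ∨ W)):
    ¬(¬W ∨ W): α-rule — add ¬¬W, ¬W.
    × closes — contains both W and ¬W.
  branch 2 (add (Y ∧ (X ↔ Y))):
    (Y ∧ (X ↔ Y)): α-rule — add Y, (X ↔ Y).
    ¬(¬Z ∧ ((X ∨ X) ∨ ¬X)): β-rule — branch into ¬¬Z  //  ¬((X ∨ X) ∨ ¬X).
      branch 2.1 (add ¬¬Z):
        (X ↔ Y): β-rule — branch into X, Y  //  ¬X, ¬Y.
          branch 2.1.1 (add X, Y):
            × closes — contains both X and ¬X.
          branch 2.1.2 (add ¬X, ¬Y):
            × closes — contains both Y and ¬Y.
      branch 2.2 (add ¬((X ∨ X) ∨ ¬X)):
        ¬((X ∨ X) ∨ ¬X): α-rule — add ¬(X ∨ X), ¬¬X.
        × closes — contains both X and ¬X.
All 4 branches close.
Every branch closed, so the premises entail the conclusion.

Yes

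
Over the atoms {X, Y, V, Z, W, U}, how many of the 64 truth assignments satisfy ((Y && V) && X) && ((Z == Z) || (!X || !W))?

Initial set: {(((Y && V) && X) && ((Z == Z) || (!X || !W)))}.
(((Y && V) && X) && ((Z == Z) || (!X || !W))): α-rule — add ((Y && V) && X), ((Z == Z) || (!X || !W)).
((Y && V) && X): α-rule — add (Y && V), X.
(Y && V): α-rule — add Y, V.
((Z == Z) || (!X || !W)): β-rule — branch into (Z == Z)  //  (!X || !W).
  branch 1 (add (Z == Z)):
    (Z == Z): β-rule — branch into Z, Z  //  !Z, !Z.
      branch 1.1 (add Z, Z):
        ○ open, literals {V=true, X=true, Y=true, Z=true}.
      branch 1.2 (add !Z, !Z):
        ○ open, literals {V=true, X=true, Y=true, Z=false}.
  branch 2 (add (!X || !W)):
    (!X || !W): β-rule — branch into !X  //  !W.
      branch 2.1 (add !X):
        × closes — contains both X and !X.
      branch 2.2 (add !W):
        ○ open, literals {V=true, W=false, X=true, Y=true}.
1 branch closed, 3 open.
Each open branch fixes some atoms; the unmentioned ones are free. Counting distinct full assignments: branch {V=true, X=true, Y=true, Z=true} (W, U) contributes 4 new; branch {V=true, X=true, Y=true, Z=false} (W, U) contributes 4 new; branch {V=true, W=false, X=true, Y=true} (Z, U) contributes 0 new. Total: 8.

8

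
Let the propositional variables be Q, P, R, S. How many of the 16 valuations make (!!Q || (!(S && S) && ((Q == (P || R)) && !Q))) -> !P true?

12

Initial set: {((!!Q || (!(S && S) && ((Q == (P || R)) && !Q))) -> !P)}.
((!!Q || (!(S && S) && ((Q == (P || R)) && !Q))) -> !P): β-rule — branch into !(!!Q || (!(S && S) && ((Q == (P || R)) && !Q)))  //  !P.
  branch 1 (add !(!!Q || (!(S && S) && ((Q == (P || R)) && !Q)))):
    !(!!Q || (!(S && S) && ((Q == (P || R)) && !Q))): α-rule — add !!!Q, !(!(S && S) && ((Q == (P || R)) && !Q)).
    !!!Q: drop double negation, giving !Q.
    !(!(S && S) && ((Q == (P || R)) && !Q)): β-rule — branch into !!(S && S)  //  !((Q == (P || R)) && !Q).
      branch 1.1 (add !!(S && S)):
        !!(S && S): α-rule — add S, S.
        ○ open, literals {Q=F, S=T}.
      branch 1.2 (add !((Q == (P || R)) && !Q)):
        !((Q == (P || R)) && !Q): β-rule — branch into !(Q == (P || R))  //  !!Q.
          branch 1.2.1 (add !(Q == (P || R))):
            !(Q == (P || R)): β-rule — branch into Q, !(P || R)  //  !Q, (P || R).
              branch 1.2.1.1 (add Q, !(P || R)):
                × closes — contains both Q and !Q.
              branch 1.2.1.2 (add !Q, (P || R)):
                (P || R): β-rule — branch into P  //  R.
                  branch 1.2.1.2.1 (add P):
                    ○ open, literals {P=T, Q=F}.
                  branch 1.2.1.2.2 (add R):
                    ○ open, literals {Q=F, R=T}.
          branch 1.2.2 (add !!Q):
            × closes — contains both Q and !Q.
  branch 2 (add !P):
    ○ open, literals {P=F}.
2 branches closed, 4 open.
Each open branch fixes some atoms; the unmentioned ones are free. Counting distinct full assignments: branch {Q=F, S=T} (P, R) contributes 4 new; branch {P=T, Q=F} (R, S) contributes 2 new; branch {Q=F, R=T} (P, S) contributes 1 new; branch {P=F} (Q, R, S) contributes 5 new. Total: 12.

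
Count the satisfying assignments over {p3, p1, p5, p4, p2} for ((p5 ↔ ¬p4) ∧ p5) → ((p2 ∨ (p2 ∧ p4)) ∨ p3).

30

Initial set: {(((p5 ↔ ¬p4) ∧ p5) → ((p2 ∨ (p2 ∧ p4)) ∨ p3))}.
(((p5 ↔ ¬p4) ∧ p5) → ((p2 ∨ (p2 ∧ p4)) ∨ p3)): β-rule — branch into ¬((p5 ↔ ¬p4) ∧ p5)  //  ((p2 ∨ (p2 ∧ p4)) ∨ p3).
  branch 1 (add ¬((p5 ↔ ¬p4) ∧ p5)):
    ¬((p5 ↔ ¬p4) ∧ p5): β-rule — branch into ¬(p5 ↔ ¬p4)  //  ¬p5.
      branch 1.1 (add ¬(p5 ↔ ¬p4)):
        ¬(p5 ↔ ¬p4): β-rule — branch into p5, ¬¬p4  //  ¬p5, ¬p4.
          branch 1.1.1 (add p5, ¬¬p4):
            ○ open, literals {p4=true, p5=true}.
          branch 1.1.2 (add ¬p5, ¬p4):
            ○ open, literals {p4=false, p5=false}.
      branch 1.2 (add ¬p5):
        ○ open, literals {p5=false}.
  branch 2 (add ((p2 ∨ (p2 ∧ p4)) ∨ p3)):
    ((p2 ∨ (p2 ∧ p4)) ∨ p3): β-rule — branch into (p2 ∨ (p2 ∧ p4))  //  p3.
      branch 2.1 (add (p2 ∨ (p2 ∧ p4))):
        (p2 ∨ (p2 ∧ p4)): β-rule — branch into p2  //  (p2 ∧ p4).
          branch 2.1.1 (add p2):
            ○ open, literals {p2=true}.
          branch 2.1.2 (add (p2 ∧ p4)):
            (p2 ∧ p4): α-rule — add p2, p4.
            ○ open, literals {p2=true, p4=true}.
      branch 2.2 (add p3):
        ○ open, literals {p3=true}.
0 branches closed, 6 open.
Each open branch fixes some atoms; the unmentioned ones are free. Counting distinct full assignments: branch {p4=true, p5=true} (p3, p1, p2) contributes 8 new; branch {p4=false, p5=false} (p3, p1, p2) contributes 8 new; branch {p5=false} (p3, p1, p4, p2) contributes 8 new; branch {p2=true} (p3, p1, p5, p4) contributes 4 new; branch {p2=true, p4=true} (p3, p1, p5) contributes 0 new; branch {p3=true} (p1, p5, p4, p2) contributes 2 new. Total: 30.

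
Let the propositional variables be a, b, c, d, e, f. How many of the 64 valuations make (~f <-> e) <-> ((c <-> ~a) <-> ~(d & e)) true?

32

Initial set: {((~f <-> e) <-> ((c <-> ~a) <-> ~(d & e)))}.
((~f <-> e) <-> ((c <-> ~a) <-> ~(d & e))): β-rule — branch into (~f <-> e), ((c <-> ~a) <-> ~(d & e))  //  ~(~f <-> e), ~((c <-> ~a) <-> ~(d & e)).
  branch 1 (add (~f <-> e), ((c <-> ~a) <-> ~(d & e))):
    (~f <-> e): β-rule — branch into ~f, e  //  ~~f, ~e.
      branch 1.1 (add ~f, e):
        ((c <-> ~a) <-> ~(d & e)): β-rule — branch into (c <-> ~a), ~(d & e)  //  ~(c <-> ~a), ~~(d & e).
          branch 1.1.1 (add (c <-> ~a), ~(d & e)):
            (c <-> ~a): β-rule — branch into c, ~a  //  ~c, ~~a.
              branch 1.1.1.1 (add c, ~a):
                ~(d & e): β-rule — branch into ~d  //  ~e.
                  branch 1.1.1.1.1 (add ~d):
                    ○ open, literals {a=F, c=T, d=F, e=T, f=F}.
                  branch 1.1.1.1.2 (add ~e):
                    × closes — contains both e and ~e.
              branch 1.1.1.2 (add ~c, ~~a):
                ~(d & e): β-rule — branch into ~d  //  ~e.
                  branch 1.1.1.2.1 (add ~d):
                    ○ open, literals {a=T, c=F, d=F, e=T, f=F}.
                  branch 1.1.1.2.2 (add ~e):
                    × closes — contains both e and ~e.
          branch 1.1.2 (add ~(c <-> ~a), ~~(d & e)):
            ~~(d & e): α-rule — add d, e.
            ~(c <-> ~a): β-rule — branch into c, ~~a  //  ~c, ~a.
              branch 1.1.2.1 (add c, ~~a):
                ○ open, literals {a=T, c=T, d=T, e=T, f=F}.
              branch 1.1.2.2 (add ~c, ~a):
                ○ open, literals {a=F, c=F, d=T, e=T, f=F}.
      branch 1.2 (add ~~f, ~e):
        ((c <-> ~a) <-> ~(d & e)): β-rule — branch into (c <-> ~a), ~(d & e)  //  ~(c <-> ~a), ~~(d & e).
          branch 1.2.1 (add (c <-> ~a), ~(d & e)):
            (c <-> ~a): β-rule — branch into c, ~a  //  ~c, ~~a.
              branch 1.2.1.1 (add c, ~a):
                ~(d & e): β-rule — branch into ~d  //  ~e.
                  branch 1.2.1.1.1 (add ~d):
                    ○ open, literals {a=F, c=T, d=F, e=F, f=T}.
                  branch 1.2.1.1.2 (add ~e):
                    ○ open, literals {a=F, c=T, e=F, f=T}.
              branch 1.2.1.2 (add ~c, ~~a):
                ~(d & e): β-rule — branch into ~d  //  ~e.
                  branch 1.2.1.2.1 (add ~d):
                    ○ open, literals {a=T, c=F, d=F, e=F, f=T}.
                  branch 1.2.1.2.2 (add ~e):
                    ○ open, literals {a=T, c=F, e=F, f=T}.
          branch 1.2.2 (add ~(c <-> ~a), ~~(d & e)):
            ~~(d & e): α-rule — add d, e.
            × closes — contains both e and ~e.
  branch 2 (add ~(~f <-> e), ~((c <-> ~a) <-> ~(d & e))):
    ~(~f <-> e): β-rule — branch into ~f, ~e  //  ~~f, e.
      branch 2.1 (add ~f, ~e):
        ~((c <-> ~a) <-> ~(d & e)): β-rule — branch into (c <-> ~a), ~~(d & e)  //  ~(c <-> ~a), ~(d & e).
          branch 2.1.1 (add (c <-> ~a), ~~(d & e)):
            ~~(d & e): α-rule — add d, e.
            × closes — contains both e and ~e.
          branch 2.1.2 (add ~(c <-> ~a), ~(d & e)):
            ~(c <-> ~a): β-rule — branch into c, ~~a  //  ~c, ~a.
              branch 2.1.2.1 (add c, ~~a):
                ~(d & e): β-rule — branch into ~d  //  ~e.
                  branch 2.1.2.1.1 (add ~d):
                    ○ open, literals {a=T, c=T, d=F, e=F, f=F}.
                  branch 2.1.2.1.2 (add ~e):
                    ○ open, literals {a=T, c=T, e=F, f=F}.
              branch 2.1.2.2 (add ~c, ~a):
                ~(d & e): β-rule — branch into ~d  //  ~e.
                  branch 2.1.2.2.1 (add ~d):
                    ○ open, literals {a=F, c=F, d=F, e=F, f=F}.
                  branch 2.1.2.2.2 (add ~e):
                    ○ open, literals {a=F, c=F, e=F, f=F}.
      branch 2.2 (add ~~f, e):
        ~((c <-> ~a) <-> ~(d & e)): β-rule — branch into (c <-> ~a), ~~(d & e)  //  ~(c <-> ~a), ~(d & e).
          branch 2.2.1 (add (c <-> ~a), ~~(d & e)):
            ~~(d & e): α-rule — add d, e.
            (c <-> ~a): β-rule — branch into c, ~a  //  ~c, ~~a.
              branch 2.2.1.1 (add c, ~a):
                ○ open, literals {a=F, c=T, d=T, e=T, f=T}.
              branch 2.2.1.2 (add ~c, ~~a):
                ○ open, literals {a=T, c=F, d=T, e=T, f=T}.
          branch 2.2.2 (add ~(c <-> ~a), ~(d & e)):
            ~(c <-> ~a): β-rule — branch into c, ~~a  //  ~c, ~a.
              branch 2.2.2.1 (add c, ~~a):
                ~(d & e): β-rule — branch into ~d  //  ~e.
                  branch 2.2.2.1.1 (add ~d):
                    ○ open, literals {a=T, c=T, d=F, e=T, f=T}.
                  branch 2.2.2.1.2 (add ~e):
                    × closes — contains both e and ~e.
              branch 2.2.2.2 (add ~c, ~a):
                ~(d & e): β-rule — branch into ~d  //  ~e.
                  branch 2.2.2.2.1 (add ~d):
                    ○ open, literals {a=F, c=F, d=F, e=T, f=T}.
                  branch 2.2.2.2.2 (add ~e):
                    × closes — contains both e and ~e.
6 branches closed, 16 open.
Each open branch fixes some atoms; the unmentioned ones are free. Counting distinct full assignments: branch {a=F, c=T, d=F, e=T, f=F} (b) contributes 2 new; branch {a=T, c=F, d=F, e=T, f=F} (b) contributes 2 new; branch {a=T, c=T, d=T, e=T, f=F} (b) contributes 2 new; branch {a=F, c=F, d=T, e=T, f=F} (b) contributes 2 new; branch {a=F, c=T, d=F, e=F, f=T} (b) contributes 2 new; branch {a=F, c=T, e=F, f=T} (b, d) contributes 2 new; branch {a=T, c=F, d=F, e=F, f=T} (b) contributes 2 new; branch {a=T, c=F, e=F, f=T} (b, d) contributes 2 new; branch {a=T, c=T, d=F, e=F, f=F} (b) contributes 2 new; branch {a=T, c=T, e=F, f=F} (b, d) contributes 2 new; branch {a=F, c=F, d=F, e=F, f=F} (b) contributes 2 new; branch {a=F, c=F, e=F, f=F} (b, d) contributes 2 new; branch {a=F, c=T, d=T, e=T, f=T} (b) contributes 2 new; branch {a=T, c=F, d=T, e=T, f=T} (b) contributes 2 new; branch {a=T, c=T, d=F, e=T, f=T} (b) contributes 2 new; branch {a=F, c=F, d=F, e=T, f=T} (b) contributes 2 new. Total: 32.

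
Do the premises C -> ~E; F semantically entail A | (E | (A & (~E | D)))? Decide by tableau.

Initial set: {T (C -> ~E); T F; F (A | (E | (A & (~E | D))))}.
F (A | (E | (A & (~E | D)))): α-rule — add F A, F (E | (A & (~E | D))).
F (E | (A & (~E | D))): α-rule — add F E, F (A & (~E | D)).
T (C -> ~E): β-rule — branch into F C  //  T ~E.
  branch 1 (add F C):
    F (A & (~E | D)): β-rule — branch into F A  //  F (~E | D).
      branch 1.1 (add F A):
        ○ open, literals {A=false, C=false, E=false, F=true}.
      branch 1.2 (add F (~E | D)):
        F (~E | D): α-rule — add F ~E, F D.
        × closes — contains both E and ~E.
  branch 2 (add T ~E):
    F (A & (~E | D)): β-rule — branch into F A  //  F (~E | D).
      branch 2.1 (add F A):
        ○ open, literals {A=false, E=false, F=true}.
      branch 2.2 (add F (~E | D)):
        F (~E | D): α-rule — add F ~E, F D.
        × closes — contains both E and ~E.
2 branches closed, 2 open.
An open branch gives a countermodel: A=false, C=false, E=false, F=true (unmentioned atoms arbitrary); the premises hold there but the conclusion fails.

No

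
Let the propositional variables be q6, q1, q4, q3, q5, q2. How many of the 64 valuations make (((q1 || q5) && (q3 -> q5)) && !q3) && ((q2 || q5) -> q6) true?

Initial set: {((((q1 || q5) && (q3 -> q5)) && !q3) && ((q2 || q5) -> q6))}.
((((q1 || q5) && (q3 -> q5)) && !q3) && ((q2 || q5) -> q6)): α-rule — add (((q1 || q5) && (q3 -> q5)) && !q3), ((q2 || q5) -> q6).
(((q1 || q5) && (q3 -> q5)) && !q3): α-rule — add ((q1 || q5) && (q3 -> q5)), !q3.
((q1 || q5) && (q3 -> q5)): α-rule — add (q1 || q5), (q3 -> q5).
((q2 || q5) -> q6): β-rule — branch into !(q2 || q5)  //  q6.
  branch 1 (add !(q2 || q5)):
    !(q2 || q5): α-rule — add !q2, !q5.
    (q1 || q5): β-rule — branch into q1  //  q5.
      branch 1.1 (add q1):
        (q3 -> q5): β-rule — branch into !q3  //  q5.
          branch 1.1.1 (add !q3):
            ○ open, literals {q1=1, q2=0, q3=0, q5=0}.
          branch 1.1.2 (add q5):
            × closes — contains both q5 and !q5.
      branch 1.2 (add q5):
        × closes — contains both q5 and !q5.
  branch 2 (add q6):
    (q1 || q5): β-rule — branch into q1  //  q5.
      branch 2.1 (add q1):
        (q3 -> q5): β-rule — branch into !q3  //  q5.
          branch 2.1.1 (add !q3):
            ○ open, literals {q1=1, q3=0, q6=1}.
          branch 2.1.2 (add q5):
            ○ open, literals {q1=1, q3=0, q5=1, q6=1}.
      branch 2.2 (add q5):
        (q3 -> q5): β-rule — branch into !q3  //  q5.
          branch 2.2.1 (add !q3):
            ○ open, literals {q3=0, q5=1, q6=1}.
          branch 2.2.2 (add q5):
            ○ open, literals {q3=0, q5=1, q6=1}.
2 branches closed, 5 open.
Each open branch fixes some atoms; the unmentioned ones are free. Counting distinct full assignments: branch {q1=1, q2=0, q3=0, q5=0} (q6, q4) contributes 4 new; branch {q1=1, q3=0, q6=1} (q4, q5, q2) contributes 6 new; branch {q1=1, q3=0, q5=1, q6=1} (q4, q2) contributes 0 new; branch {q3=0, q5=1, q6=1} (q1, q4, q2) contributes 4 new; branch {q3=0, q5=1, q6=1} (q1, q4, q2) contributes 0 new. Total: 14.

14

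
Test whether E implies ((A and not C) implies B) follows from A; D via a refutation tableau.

No

Initial set: {A; D; not (E implies ((A and not C) implies B))}.
not (E implies ((A and not C) implies B)): α-rule — add E, not ((A and not C) implies B).
not ((A and not C) implies B): α-rule — add (A and not C), not B.
(A and not C): α-rule — add A, not C.
○ open, literals {A=1, B=0, C=0, D=1, E=1}.
0 branches closed, 1 open.
An open branch gives a countermodel: A=1, B=0, C=0, D=1, E=1 (unmentioned atoms arbitrary); the premises hold there but the conclusion fails.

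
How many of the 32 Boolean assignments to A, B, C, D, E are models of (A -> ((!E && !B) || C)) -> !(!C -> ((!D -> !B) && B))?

14

Initial set: {((A -> ((!E && !B) || C)) -> !(!C -> ((!D -> !B) && B)))}.
((A -> ((!E && !B) || C)) -> !(!C -> ((!D -> !B) && B))): β-rule — branch into !(A -> ((!E && !B) || C))  //  !(!C -> ((!D -> !B) && B)).
  branch 1 (add !(A -> ((!E && !B) || C))):
    !(A -> ((!E && !B) || C)): α-rule — add A, !((!E && !B) || C).
    !((!E && !B) || C): α-rule — add !(!E && !B), !C.
    !(!E && !B): β-rule — branch into !!E  //  !!B.
      branch 1.1 (add !!E):
        ○ open, literals {A=1, C=0, E=1}.
      branch 1.2 (add !!B):
        ○ open, literals {A=1, B=1, C=0}.
  branch 2 (add !(!C -> ((!D -> !B) && B))):
    !(!C -> ((!D -> !B) && B)): α-rule — add !C, !((!D -> !B) && B).
    !((!D -> !B) && B): β-rule — branch into !(!D -> !B)  //  !B.
      branch 2.1 (add !(!D -> !B)):
        !(!D -> !B): α-rule — add !D, !!B.
        ○ open, literals {B=1, C=0, D=0}.
      branch 2.2 (add !B):
        ○ open, literals {B=0, C=0}.
0 branches closed, 4 open.
Each open branch fixes some atoms; the unmentioned ones are free. Counting distinct full assignments: branch {A=1, C=0, E=1} (B, D) contributes 4 new; branch {A=1, B=1, C=0} (D, E) contributes 2 new; branch {B=1, C=0, D=0} (A, E) contributes 2 new; branch {B=0, C=0} (A, D, E) contributes 6 new. Total: 14.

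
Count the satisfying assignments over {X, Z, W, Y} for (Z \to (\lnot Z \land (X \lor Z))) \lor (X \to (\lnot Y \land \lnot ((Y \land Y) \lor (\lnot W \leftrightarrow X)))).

Initial set: {((Z \to (\lnot Z \land (X \lor Z))) \lor (X \to (\lnot Y \land \lnot ((Y \land Y) \lor (\lnot W \leftrightarrow X)))))}.
((Z \to (\lnot Z \land (X \lor Z))) \lor (X \to (\lnot Y \land \lnot ((Y \land Y) \lor (\lnot W \leftrightarrow X))))): β-rule — branch into (Z \to (\lnot Z \land (X \lor Z)))  //  (X \to (\lnot Y \land \lnot ((Y \land Y) \lor (\lnot W \leftrightarrow X)))).
  branch 1 (add (Z \to (\lnot Z \land (X \lor Z)))):
    (Z \to (\lnot Z \land (X \lor Z))): β-rule — branch into \lnot Z  //  (\lnot Z \land (X \lor Z)).
      branch 1.1 (add \lnot Z):
        ○ open, literals {Z=false}.
      branch 1.2 (add (\lnot Z \land (X \lor Z))):
        (\lnot Z \land (X \lor Z)): α-rule — add \lnot Z, (X \lor Z).
        (X \lor Z): β-rule — branch into X  //  Z.
          branch 1.2.1 (add X):
            ○ open, literals {X=true, Z=false}.
          branch 1.2.2 (add Z):
            × closes — contains both Z and \lnot Z.
  branch 2 (add (X \to (\lnot Y \land \lnot ((Y \land Y) \lor (\lnot W \leftrightarrow X))))):
    (X \to (\lnot Y \land \lnot ((Y \land Y) \lor (\lnot W \leftrightarrow X)))): β-rule — branch into \lnot X  //  (\lnot Y \land \lnot ((Y \land Y) \lor (\lnot W \leftrightarrow X))).
      branch 2.1 (add \lnot X):
        ○ open, literals {X=false}.
      branch 2.2 (add (\lnot Y \land \lnot ((Y \land Y) \lor (\lnot W \leftrightarrow X)))):
        (\lnot Y \land \lnot ((Y \land Y) \lor (\lnot W \leftrightarrow X))): α-rule — add \lnot Y, \lnot ((Y \land Y) \lor (\lnot W \leftrightarrow X)).
        \lnot ((Y \land Y) \lor (\lnot W \leftrightarrow X)): α-rule — add \lnot (Y \land Y), \lnot (\lnot W \leftrightarrow X).
        \lnot (Y \land Y): β-rule — branch into \lnot Y  //  \lnot Y.
          branch 2.2.1 (add \lnot Y):
            \lnot (\lnot W \leftrightarrow X): β-rule — branch into \lnot W, \lnot X  //  \lnot \lnot W, X.
              branch 2.2.1.1 (add \lnot W, \lnot X):
                ○ open, literals {W=false, X=false, Y=false}.
              branch 2.2.1.2 (add \lnot \lnot W, X):
                ○ open, literals {W=true, X=true, Y=false}.
          branch 2.2.2 (add \lnot Y):
            \lnot (\lnot W \leftrightarrow X): β-rule — branch into \lnot W, \lnot X  //  \lnot \lnot W, X.
              branch 2.2.2.1 (add \lnot W, \lnot X):
                ○ open, literals {W=false, X=false, Y=false}.
              branch 2.2.2.2 (add \lnot \lnot W, X):
                ○ open, literals {W=true, X=true, Y=false}.
1 branch closed, 7 open.
Each open branch fixes some atoms; the unmentioned ones are free. Counting distinct full assignments: branch {Z=false} (X, W, Y) contributes 8 new; branch {X=true, Z=false} (W, Y) contributes 0 new; branch {X=false} (Z, W, Y) contributes 4 new; branch {W=false, X=false, Y=false} (Z) contributes 0 new; branch {W=true, X=true, Y=false} (Z) contributes 1 new; branch {W=false, X=false, Y=false} (Z) contributes 0 new; branch {W=true, X=true, Y=false} (Z) contributes 0 new. Total: 13.

13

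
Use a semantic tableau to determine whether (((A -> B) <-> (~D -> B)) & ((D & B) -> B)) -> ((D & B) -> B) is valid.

Assume the negation and expand:
Initial set: {F ((((A -> B) <-> (~D -> B)) & ((D & B) -> B)) -> ((D & B) -> B))}.
F ((((A -> B) <-> (~D -> B)) & ((D & B) -> B)) -> ((D & B) -> B)): α-rule — add T (((A -> B) <-> (~D -> B)) & ((D & B) -> B)), F ((D & B) -> B).
T (((A -> B) <-> (~D -> B)) & ((D & B) -> B)): α-rule — add T ((A -> B) <-> (~D -> B)), T ((D & B) -> B).
F ((D & B) -> B): α-rule — add T (D & B), F B.
T (D & B): α-rule — add T D, T B.
× closes — contains both B and ~B.
All 1 branch closes.
Every branch closed, so the negation is unsatisfiable and the formula is valid.

Valid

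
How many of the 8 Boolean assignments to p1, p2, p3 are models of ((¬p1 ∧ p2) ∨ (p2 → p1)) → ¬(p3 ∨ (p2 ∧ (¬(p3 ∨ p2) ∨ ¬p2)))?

4

Initial set: {(((¬p1 ∧ p2) ∨ (p2 → p1)) → ¬(p3 ∨ (p2 ∧ (¬(p3 ∨ p2) ∨ ¬p2))))}.
(((¬p1 ∧ p2) ∨ (p2 → p1)) → ¬(p3 ∨ (p2 ∧ (¬(p3 ∨ p2) ∨ ¬p2)))): β-rule — branch into ¬((¬p1 ∧ p2) ∨ (p2 → p1))  //  ¬(p3 ∨ (p2 ∧ (¬(p3 ∨ p2) ∨ ¬p2))).
  branch 1 (add ¬((¬p1 ∧ p2) ∨ (p2 → p1))):
    ¬((¬p1 ∧ p2) ∨ (p2 → p1)): α-rule — add ¬(¬p1 ∧ p2), ¬(p2 → p1).
    ¬(p2 → p1): α-rule — add p2, ¬p1.
    ¬(¬p1 ∧ p2): β-rule — branch into ¬¬p1  //  ¬p2.
      branch 1.1 (add ¬¬p1):
        × closes — contains both p1 and ¬p1.
      branch 1.2 (add ¬p2):
        × closes — contains both p2 and ¬p2.
  branch 2 (add ¬(p3 ∨ (p2 ∧ (¬(p3 ∨ p2) ∨ ¬p2)))):
    ¬(p3 ∨ (p2 ∧ (¬(p3 ∨ p2) ∨ ¬p2))): α-rule — add ¬p3, ¬(p2 ∧ (¬(p3 ∨ p2) ∨ ¬p2)).
    ¬(p2 ∧ (¬(p3 ∨ p2) ∨ ¬p2)): β-rule — branch into ¬p2  //  ¬(¬(p3 ∨ p2) ∨ ¬p2).
      branch 2.1 (add ¬p2):
        ○ open, literals {p2=false, p3=false}.
      branch 2.2 (add ¬(¬(p3 ∨ p2) ∨ ¬p2)):
        ¬(¬(p3 ∨ p2) ∨ ¬p2): α-rule — add ¬¬(p3 ∨ p2), ¬¬p2.
        ¬¬(p3 ∨ p2): β-rule — branch into p3  //  p2.
          branch 2.2.1 (add p3):
            × closes — contains both p3 and ¬p3.
          branch 2.2.2 (add p2):
            ○ open, literals {p2=true, p3=false}.
3 branches closed, 2 open.
Each open branch fixes some atoms; the unmentioned ones are free. Counting distinct full assignments: branch {p2=false, p3=false} (p1) contributes 2 new; branch {p2=true, p3=false} (p1) contributes 2 new. Total: 4.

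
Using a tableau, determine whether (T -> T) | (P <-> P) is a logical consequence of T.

Yes

Initial set: {T; ~((T -> T) | (P <-> P))}.
~((T -> T) | (P <-> P)): α-rule — add ~(T -> T), ~(P <-> P).
~(T -> T): α-rule — add T, ~T.
× closes — contains both T and ~T.
All 1 branch closes.
Every branch closed, so the premises entail the conclusion.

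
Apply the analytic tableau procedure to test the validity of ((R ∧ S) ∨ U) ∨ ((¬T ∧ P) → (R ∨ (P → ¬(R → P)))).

Not valid

Assume the negation and expand:
Initial set: {F (((R ∧ S) ∨ U) ∨ ((¬T ∧ P) → (R ∨ (P → ¬(R → P)))))}.
F (((R ∧ S) ∨ U) ∨ ((¬T ∧ P) → (R ∨ (P → ¬(R → P))))): α-rule — add F ((R ∧ S) ∨ U), F ((¬T ∧ P) → (R ∨ (P → ¬(R → P)))).
F ((R ∧ S) ∨ U): α-rule — add F (R ∧ S), F U.
F ((¬T ∧ P) → (R ∨ (P → ¬(R → P)))): α-rule — add T (¬T ∧ P), F (R ∨ (P → ¬(R → P))).
T (¬T ∧ P): α-rule — add T ¬T, T P.
F (R ∨ (P → ¬(R → P))): α-rule — add F R, F (P → ¬(R → P)).
F (P → ¬(R → P)): α-rule — add T P, F ¬(R → P).
F (R ∧ S): β-rule — branch into F R  //  F S.
  branch 1 (add F R):
    F ¬(R → P): β-rule — branch into F R  //  T P.
      branch 1.1 (add F R):
        ○ open, literals {P=true, R=false, T=false, U=false}.
      branch 1.2 (add T P):
        ○ open, literals {P=true, R=false, T=false, U=false}.
  branch 2 (add F S):
    F ¬(R → P): β-rule — branch into F R  //  T P.
      branch 2.1 (add F R):
        ○ open, literals {P=true, R=false, S=false, T=false, U=false}.
      branch 2.2 (add T P):
        ○ open, literals {P=true, R=false, S=false, T=false, U=false}.
0 branches closed, 4 open.
An open branch gives a countermodel: P=true, R=false, T=false, U=false (unmentioned atoms arbitrary); under it the original formula is false.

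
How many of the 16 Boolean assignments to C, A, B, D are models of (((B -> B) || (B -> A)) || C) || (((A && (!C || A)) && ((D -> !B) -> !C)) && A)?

Initial set: {T ((((B -> B) || (B -> A)) || C) || (((A && (!C || A)) && ((D -> !B) -> !C)) && A))}.
T ((((B -> B) || (B -> A)) || C) || (((A && (!C || A)) && ((D -> !B) -> !C)) && A)): β-rule — branch into T (((B -> B) || (B -> A)) || C)  //  T (((A && (!C || A)) && ((D -> !B) -> !C)) && A).
  branch 1 (add T (((B -> B) || (B -> A)) || C)):
    T (((B -> B) || (B -> A)) || C): β-rule — branch into T ((B -> B) || (B -> A))  //  T C.
      branch 1.1 (add T ((B -> B) || (B -> A))):
        T ((B -> B) || (B -> A)): β-rule — branch into T (B -> B)  //  T (B -> A).
          branch 1.1.1 (add T (B -> B)):
            T (B -> B): β-rule — branch into F B  //  T B.
              branch 1.1.1.1 (add F B):
                ○ open, literals {B=0}.
              branch 1.1.1.2 (add T B):
                ○ open, literals {B=1}.
          branch 1.1.2 (add T (B -> A)):
            T (B -> A): β-rule — branch into F B  //  T A.
              branch 1.1.2.1 (add F B):
                ○ open, literals {B=0}.
              branch 1.1.2.2 (add T A):
                ○ open, literals {A=1}.
      branch 1.2 (add T C):
        ○ open, literals {C=1}.
  branch 2 (add T (((A && (!C || A)) && ((D -> !B) -> !C)) && A)):
    T (((A && (!C || A)) && ((D -> !B) -> !C)) && A): α-rule — add T ((A && (!C || A)) && ((D -> !B) -> !C)), T A.
    T ((A && (!C || A)) && ((D -> !B) -> !C)): α-rule — add T (A && (!C || A)), T ((D -> !B) -> !C).
    T (A && (!C || A)): α-rule — add T A, T (!C || A).
    T ((D -> !B) -> !C): β-rule — branch into F (D -> !B)  //  T !C.
      branch 2.1 (add F (D -> !B)):
        F (D -> !B): α-rule — add T D, F !B.
        T (!C || A): β-rule — branch into T !C  //  T A.
          branch 2.1.1 (add T !C):
            ○ open, literals {A=1, B=1, C=0, D=1}.
          branch 2.1.2 (add T A):
            ○ open, literals {A=1, B=1, D=1}.
      branch 2.2 (add T !C):
        T (!C || A): β-rule — branch into T !C  //  T A.
          branch 2.2.1 (add T !C):
            ○ open, literals {A=1, C=0}.
          branch 2.2.2 (add T A):
            ○ open, literals {A=1, C=0}.
0 branches closed, 9 open.
Each open branch fixes some atoms; the unmentioned ones are free. Counting distinct full assignments: branch {B=0} (C, A, D) contributes 8 new; branch {B=1} (C, A, D) contributes 8 new; branch {B=0} (C, A, D) contributes 0 new; branch {A=1} (C, B, D) contributes 0 new; branch {C=1} (A, B, D) contributes 0 new; branch {A=1, B=1, C=0, D=1} (none free) contributes 0 new; branch {A=1, B=1, D=1} (C) contributes 0 new; branch {A=1, C=0} (B, D) contributes 0 new; branch {A=1, C=0} (B, D) contributes 0 new. Total: 16.

16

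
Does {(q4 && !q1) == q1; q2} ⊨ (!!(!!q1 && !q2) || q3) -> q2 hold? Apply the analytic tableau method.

Yes

Initial set: {((q4 && !q1) == q1); q2; !((!!(!!q1 && !q2) || q3) -> q2)}.
!((!!(!!q1 && !q2) || q3) -> q2): α-rule — add (!!(!!q1 && !q2) || q3), !q2.
× closes — contains both q2 and !q2.
All 1 branch closes.
Every branch closed, so the premises entail the conclusion.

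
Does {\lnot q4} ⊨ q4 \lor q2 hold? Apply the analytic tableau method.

No

Initial set: {T \lnot q4; F (q4 \lor q2)}.
F (q4 \lor q2): α-rule — add F q4, F q2.
○ open, literals {q2=false, q4=false}.
0 branches closed, 1 open.
An open branch gives a countermodel: q2=false, q4=false (unmentioned atoms arbitrary); the premises hold there but the conclusion fails.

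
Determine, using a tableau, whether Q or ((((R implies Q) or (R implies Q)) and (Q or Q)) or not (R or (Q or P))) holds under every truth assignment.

Not valid

Assume the negation and expand:
Initial set: {F (Q or ((((R implies Q) or (R implies Q)) and (Q or Q)) or not (R or (Q or P))))}.
F (Q or ((((R implies Q) or (R implies Q)) and (Q or Q)) or not (R or (Q or P)))): α-rule — add F Q, F ((((R implies Q) or (R implies Q)) and (Q or Q)) or not (R or (Q or P))).
F ((((R implies Q) or (R implies Q)) and (Q or Q)) or not (R or (Q or P))): α-rule — add F (((R implies Q) or (R implies Q)) and (Q or Q)), F not (R or (Q or P)).
F (((R implies Q) or (R implies Q)) and (Q or Q)): β-rule — branch into F ((R implies Q) or (R implies Q))  //  F (Q or Q).
  branch 1 (add F ((R implies Q) or (R implies Q))):
    F ((R implies Q) or (R implies Q)): α-rule — add F (R implies Q), F (R implies Q).
    F (R implies Q): α-rule — add T R, F Q.
    F (R implies Q): α-rule — add T R, F Q.
    F not (R or (Q or P)): β-rule — branch into T R  //  T (Q or P).
      branch 1.1 (add T R):
        ○ open, literals {Q=0, R=1}.
      branch 1.2 (add T (Q or P)):
        T (Q or P): β-rule — branch into T Q  //  T P.
          branch 1.2.1 (add T Q):
            × closes — contains both Q and not Q.
          branch 1.2.2 (add T P):
            ○ open, literals {P=1, Q=0, R=1}.
  branch 2 (add F (Q or Q)):
    F (Q or Q): α-rule — add F Q, F Q.
    F not (R or (Q or P)): β-rule — branch into T R  //  T (Q or P).
      branch 2.1 (add T R):
        ○ open, literals {Q=0, R=1}.
      branch 2.2 (add T (Q or P)):
        T (Q or P): β-rule — branch into T Q  //  T P.
          branch 2.2.1 (add T Q):
            × closes — contains both Q and not Q.
          branch 2.2.2 (add T P):
            ○ open, literals {P=1, Q=0}.
2 branches closed, 4 open.
An open branch gives a countermodel: Q=0, R=1 (unmentioned atoms arbitrary); under it the original formula is false.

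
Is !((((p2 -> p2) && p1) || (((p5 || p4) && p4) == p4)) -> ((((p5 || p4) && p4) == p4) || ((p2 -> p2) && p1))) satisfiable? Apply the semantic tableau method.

Initial set: {!((((p2 -> p2) && p1) || (((p5 || p4) && p4) == p4)) -> ((((p5 || p4) && p4) == p4) || ((p2 -> p2) && p1)))}.
!((((p2 -> p2) && p1) || (((p5 || p4) && p4) == p4)) -> ((((p5 || p4) && p4) == p4) || ((p2 -> p2) && p1))): α-rule — add (((p2 -> p2) && p1) || (((p5 || p4) && p4) == p4)), !((((p5 || p4) && p4) == p4) || ((p2 -> p2) && p1)).
!((((p5 || p4) && p4) == p4) || ((p2 -> p2) && p1)): α-rule — add !(((p5 || p4) && p4) == p4), !((p2 -> p2) && p1).
(((p2 -> p2) && p1) || (((p5 || p4) && p4) == p4)): β-rule — branch into ((p2 -> p2) && p1)  //  (((p5 || p4) && p4) == p4).
  branch 1 (add ((p2 -> p2) && p1)):
    ((p2 -> p2) && p1): α-rule — add (p2 -> p2), p1.
    !(((p5 || p4) && p4) == p4): β-rule — branch into ((p5 || p4) && p4), !p4  //  !((p5 || p4) && p4), p4.
      branch 1.1 (add ((p5 || p4) && p4), !p4):
        ((p5 || p4) && p4): α-rule — add (p5 || p4), p4.
        × closes — contains both p4 and !p4.
      branch 1.2 (add !((p5 || p4) && p4), p4):
        !((p2 -> p2) && p1): β-rule — branch into !(p2 -> p2)  //  !p1.
          branch 1.2.1 (add !(p2 -> p2)):
            !(p2 -> p2): α-rule — add p2, !p2.
            × closes — contains both p2 and !p2.
          branch 1.2.2 (add !p1):
            × closes — contains both p1 and !p1.
  branch 2 (add (((p5 || p4) && p4) == p4)):
    !(((p5 || p4) && p4) == p4): β-rule — branch into ((p5 || p4) && p4), !p4  //  !((p5 || p4) && p4), p4.
      branch 2.1 (add ((p5 || p4) && p4), !p4):
        ((p5 || p4) && p4): α-rule — add (p5 || p4), p4.
        × closes — contains both p4 and !p4.
      branch 2.2 (add !((p5 || p4) && p4), p4):
        !((p2 -> p2) && p1): β-rule — branch into !(p2 -> p2)  //  !p1.
          branch 2.2.1 (add !(p2 -> p2)):
            !(p2 -> p2): α-rule — add p2, !p2.
            × closes — contains both p2 and !p2.
          branch 2.2.2 (add !p1):
            (((p5 || p4) && p4) == p4): β-rule — branch into ((p5 || p4) && p4), p4  //  !((p5 || p4) && p4), !p4.
              branch 2.2.2.1 (add ((p5 || p4) && p4), p4):
                ((p5 || p4) && p4): α-rule — add (p5 || p4), p4.
                !((p5 || p4) && p4): β-rule — branch into !(p5 || p4)  //  !p4.
                  branch 2.2.2.1.1 (add !(p5 || p4)):
                    !(p5 || p4): α-rule — add !p5, !p4.
                    × closes — contains both p4 and !p4.
                  branch 2.2.2.1.2 (add !p4):
                    × closes — contains both p4 and !p4.
              branch 2.2.2.2 (add !((p5 || p4) && p4), !p4):
                × closes — contains both p4 and !p4.
All 8 branches close.
Every branch closed; the formula is unsatisfiable.

Unsatisfiable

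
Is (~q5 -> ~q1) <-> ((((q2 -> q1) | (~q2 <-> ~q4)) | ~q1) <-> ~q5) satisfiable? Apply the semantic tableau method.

Initial set: {((~q5 -> ~q1) <-> ((((q2 -> q1) | (~q2 <-> ~q4)) | ~q1) <-> ~q5))}.
((~q5 -> ~q1) <-> ((((q2 -> q1) | (~q2 <-> ~q4)) | ~q1) <-> ~q5)): β-rule — branch into (~q5 -> ~q1), ((((q2 -> q1) | (~q2 <-> ~q4)) | ~q1) <-> ~q5)  //  ~(~q5 -> ~q1), ~((((q2 -> q1) | (~q2 <-> ~q4)) | ~q1) <-> ~q5).
  branch 1 (add (~q5 -> ~q1), ((((q2 -> q1) | (~q2 <-> ~q4)) | ~q1) <-> ~q5)):
    (~q5 -> ~q1): β-rule — branch into ~~q5  //  ~q1.
      branch 1.1 (add ~~q5):
        ((((q2 -> q1) | (~q2 <-> ~q4)) | ~q1) <-> ~q5): β-rule — branch into (((q2 -> q1) | (~q2 <-> ~q4)) | ~q1), ~q5  //  ~(((q2 -> q1) | (~q2 <-> ~q4)) | ~q1), ~~q5.
          branch 1.1.1 (add (((q2 -> q1) | (~q2 <-> ~q4)) | ~q1), ~q5):
            × closes — contains both q5 and ~q5.
          branch 1.1.2 (add ~(((q2 -> q1) | (~q2 <-> ~q4)) | ~q1), ~~q5):
            ~(((q2 -> q1) | (~q2 <-> ~q4)) | ~q1): α-rule — add ~((q2 -> q1) | (~q2 <-> ~q4)), ~~q1.
            ~((q2 -> q1) | (~q2 <-> ~q4)): α-rule — add ~(q2 -> q1), ~(~q2 <-> ~q4).
            ~(q2 -> q1): α-rule — add q2, ~q1.
            × closes — contains both q1 and ~q1.
      branch 1.2 (add ~q1):
        ((((q2 -> q1) | (~q2 <-> ~q4)) | ~q1) <-> ~q5): β-rule — branch into (((q2 -> q1) | (~q2 <-> ~q4)) | ~q1), ~q5  //  ~(((q2 -> q1) | (~q2 <-> ~q4)) | ~q1), ~~q5.
          branch 1.2.1 (add (((q2 -> q1) | (~q2 <-> ~q4)) | ~q1), ~q5):
            (((q2 -> q1) | (~q2 <-> ~q4)) | ~q1): β-rule — branch into ((q2 -> q1) | (~q2 <-> ~q4))  //  ~q1.
              branch 1.2.1.1 (add ((q2 -> q1) | (~q2 <-> ~q4))):
                ((q2 -> q1) | (~q2 <-> ~q4)): β-rule — branch into (q2 -> q1)  //  (~q2 <-> ~q4).
                  branch 1.2.1.1.1 (add (q2 -> q1)):
                    (q2 -> q1): β-rule — branch into ~q2  //  q1.
                      branch 1.2.1.1.1.1 (add ~q2):
                        ○ open, literals {q1=false, q2=false, q5=false}.
                      branch 1.2.1.1.1.2 (add q1):
                        × closes — contains both q1 and ~q1.
                  branch 1.2.1.1.2 (add (~q2 <-> ~q4)):
                    (~q2 <-> ~q4): β-rule — branch into ~q2, ~q4  //  ~~q2, ~~q4.
                      branch 1.2.1.1.2.1 (add ~q2, ~q4):
                        ○ open, literals {q1=false, q2=false, q4=false, q5=false}.
                      branch 1.2.1.1.2.2 (add ~~q2, ~~q4):
                        ○ open, literals {q1=false, q2=true, q4=true, q5=false}.
              branch 1.2.1.2 (add ~q1):
                ○ open, literals {q1=false, q5=false}.
          branch 1.2.2 (add ~(((q2 -> q1) | (~q2 <-> ~q4)) | ~q1), ~~q5):
            ~(((q2 -> q1) | (~q2 <-> ~q4)) | ~q1): α-rule — add ~((q2 -> q1) | (~q2 <-> ~q4)), ~~q1.
            × closes — contains both q1 and ~q1.
  branch 2 (add ~(~q5 -> ~q1), ~((((q2 -> q1) | (~q2 <-> ~q4)) | ~q1) <-> ~q5)):
    ~(~q5 -> ~q1): α-rule — add ~q5, ~~q1.
    ~((((q2 -> q1) | (~q2 <-> ~q4)) | ~q1) <-> ~q5): β-rule — branch into (((q2 -> q1) | (~q2 <-> ~q4)) | ~q1), ~~q5  //  ~(((q2 -> q1) | (~q2 <-> ~q4)) | ~q1), ~q5.
      branch 2.1 (add (((q2 -> q1) | (~q2 <-> ~q4)) | ~q1), ~~q5):
        × closes — contains both q5 and ~q5.
      branch 2.2 (add ~(((q2 -> q1) | (~q2 <-> ~q4)) | ~q1), ~q5):
        ~(((q2 -> q1) | (~q2 <-> ~q4)) | ~q1): α-rule — add ~((q2 -> q1) | (~q2 <-> ~q4)), ~~q1.
        ~((q2 -> q1) | (~q2 <-> ~q4)): α-rule — add ~(q2 -> q1), ~(~q2 <-> ~q4).
        ~(q2 -> q1): α-rule — add q2, ~q1.
        × closes — contains both q1 and ~q1.
6 branches closed, 4 open.
An open branch gives a satisfying assignment: q1=false, q2=false, q5=false.

Satisfiable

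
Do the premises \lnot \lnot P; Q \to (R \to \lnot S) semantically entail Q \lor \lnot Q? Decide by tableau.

Yes

Initial set: {\lnot \lnot P; (Q \to (R \to \lnot S)); \lnot (Q \lor \lnot Q)}.
\lnot \lnot P: drop double negation, giving P.
\lnot (Q \lor \lnot Q): α-rule — add \lnot Q, \lnot \lnot Q.
× closes — contains both Q and \lnot Q.
All 1 branch closes.
Every branch closed, so the premises entail the conclusion.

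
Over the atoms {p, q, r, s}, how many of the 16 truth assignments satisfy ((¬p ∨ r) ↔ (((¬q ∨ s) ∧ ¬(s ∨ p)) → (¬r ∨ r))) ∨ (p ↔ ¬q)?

Initial set: {T (((¬p ∨ r) ↔ (((¬q ∨ s) ∧ ¬(s ∨ p)) → (¬r ∨ r))) ∨ (p ↔ ¬q))}.
T (((¬p ∨ r) ↔ (((¬q ∨ s) ∧ ¬(s ∨ p)) → (¬r ∨ r))) ∨ (p ↔ ¬q)): β-rule — branch into T ((¬p ∨ r) ↔ (((¬q ∨ s) ∧ ¬(s ∨ p)) → (¬r ∨ r)))  //  T (p ↔ ¬q).
  branch 1 (add T ((¬p ∨ r) ↔ (((¬q ∨ s) ∧ ¬(s ∨ p)) → (¬r ∨ r)))):
    T ((¬p ∨ r) ↔ (((¬q ∨ s) ∧ ¬(s ∨ p)) → (¬r ∨ r))): β-rule — branch into T (¬p ∨ r), T (((¬q ∨ s) ∧ ¬(s ∨ p)) → (¬r ∨ r))  //  F (¬p ∨ r), F (((¬q ∨ s) ∧ ¬(s ∨ p)) → (¬r ∨ r)).
      branch 1.1 (add T (¬p ∨ r), T (((¬q ∨ s) ∧ ¬(s ∨ p)) → (¬r ∨ r))):
        T (¬p ∨ r): β-rule — branch into T ¬p  //  T r.
          branch 1.1.1 (add T ¬p):
            T (((¬q ∨ s) ∧ ¬(s ∨ p)) → (¬r ∨ r)): β-rule — branch into F ((¬q ∨ s) ∧ ¬(s ∨ p))  //  T (¬r ∨ r).
              branch 1.1.1.1 (add F ((¬q ∨ s) ∧ ¬(s ∨ p))):
                F ((¬q ∨ s) ∧ ¬(s ∨ p)): β-rule — branch into F (¬q ∨ s)  //  F ¬(s ∨ p).
                  branch 1.1.1.1.1 (add F (¬q ∨ s)):
                    F (¬q ∨ s): α-rule — add F ¬q, F s.
                    ○ open, literals {p=0, q=1, s=0}.
                  branch 1.1.1.1.2 (add F ¬(s ∨ p)):
                    F ¬(s ∨ p): β-rule — branch into T s  //  T p.
                      branch 1.1.1.1.2.1 (add T s):
                        ○ open, literals {p=0, s=1}.
                      branch 1.1.1.1.2.2 (add T p):
                        × closes — contains both p and ¬p.
              branch 1.1.1.2 (add T (¬r ∨ r)):
                T (¬r ∨ r): β-rule — branch into T ¬r  //  T r.
                  branch 1.1.1.2.1 (add T ¬r):
                    ○ open, literals {p=0, r=0}.
                  branch 1.1.1.2.2 (add T r):
                    ○ open, literals {p=0, r=1}.
          branch 1.1.2 (add T r):
            T (((¬q ∨ s) ∧ ¬(s ∨ p)) → (¬r ∨ r)): β-rule — branch into F ((¬q ∨ s) ∧ ¬(s ∨ p))  //  T (¬r ∨ r).
              branch 1.1.2.1 (add F ((¬q ∨ s) ∧ ¬(s ∨ p))):
                F ((¬q ∨ s) ∧ ¬(s ∨ p)): β-rule — branch into F (¬q ∨ s)  //  F ¬(s ∨ p).
                  branch 1.1.2.1.1 (add F (¬q ∨ s)):
                    F (¬q ∨ s): α-rule — add F ¬q, F s.
                    ○ open, literals {q=1, r=1, s=0}.
                  branch 1.1.2.1.2 (add F ¬(s ∨ p)):
                    F ¬(s ∨ p): β-rule — branch into T s  //  T p.
                      branch 1.1.2.1.2.1 (add T s):
                        ○ open, literals {r=1, s=1}.
                      branch 1.1.2.1.2.2 (add T p):
                        ○ open, literals {p=1, r=1}.
              branch 1.1.2.2 (add T (¬r ∨ r)):
                T (¬r ∨ r): β-rule — branch into T ¬r  //  T r.
                  branch 1.1.2.2.1 (add T ¬r):
                    × closes — contains both r and ¬r.
                  branch 1.1.2.2.2 (add T r):
                    ○ open, literals {r=1}.
      branch 1.2 (add F (¬p ∨ r), F (((¬q ∨ s) ∧ ¬(s ∨ p)) → (¬r ∨ r))):
        F (¬p ∨ r): α-rule — add F ¬p, F r.
        F (((¬q ∨ s) ∧ ¬(s ∨ p)) → (¬r ∨ r)): α-rule — add T ((¬q ∨ s) ∧ ¬(s ∨ p)), F (¬r ∨ r).
        T ((¬q ∨ s) ∧ ¬(s ∨ p)): α-rule — add T (¬q ∨ s), T ¬(s ∨ p).
        F (¬r ∨ r): α-rule — add F ¬r, F r.
        × closes — contains both r and ¬r.
  branch 2 (add T (p ↔ ¬q)):
    T (p ↔ ¬q): β-rule — branch into T p, T ¬q  //  F p, F ¬q.
      branch 2.1 (add T p, T ¬q):
        ○ open, literals {p=1, q=0}.
      branch 2.2 (add F p, F ¬q):
        ○ open, literals {p=0, q=1}.
3 branches closed, 10 open.
Each open branch fixes some atoms; the unmentioned ones are free. Counting distinct full assignments: branch {p=0, q=1, s=0} (r) contributes 2 new; branch {p=0, s=1} (q, r) contributes 4 new; branch {p=0, r=0} (q, s) contributes 1 new; branch {p=0, r=1} (q, s) contributes 1 new; branch {q=1, r=1, s=0} (p) contributes 1 new; branch {r=1, s=1} (p, q) contributes 2 new; branch {p=1, r=1} (q, s) contributes 1 new; branch {r=1} (p, q, s) contributes 0 new; branch {p=1, q=0} (r, s) contributes 2 new; branch {p=0, q=1} (r, s) contributes 0 new. Total: 14.

14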